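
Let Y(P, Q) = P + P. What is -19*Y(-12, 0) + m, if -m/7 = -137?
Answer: 1415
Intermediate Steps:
m = 959 (m = -7*(-137) = 959)
Y(P, Q) = 2*P
-19*Y(-12, 0) + m = -38*(-12) + 959 = -19*(-24) + 959 = 456 + 959 = 1415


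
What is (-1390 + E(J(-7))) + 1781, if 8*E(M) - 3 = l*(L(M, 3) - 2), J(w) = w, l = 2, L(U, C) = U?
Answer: 3113/8 ≈ 389.13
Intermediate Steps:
E(M) = -⅛ + M/4 (E(M) = 3/8 + (2*(M - 2))/8 = 3/8 + (2*(-2 + M))/8 = 3/8 + (-4 + 2*M)/8 = 3/8 + (-½ + M/4) = -⅛ + M/4)
(-1390 + E(J(-7))) + 1781 = (-1390 + (-⅛ + (¼)*(-7))) + 1781 = (-1390 + (-⅛ - 7/4)) + 1781 = (-1390 - 15/8) + 1781 = -11135/8 + 1781 = 3113/8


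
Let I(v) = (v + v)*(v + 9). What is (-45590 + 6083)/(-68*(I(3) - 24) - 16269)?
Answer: 13169/6511 ≈ 2.0226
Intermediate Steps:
I(v) = 2*v*(9 + v) (I(v) = (2*v)*(9 + v) = 2*v*(9 + v))
(-45590 + 6083)/(-68*(I(3) - 24) - 16269) = (-45590 + 6083)/(-68*(2*3*(9 + 3) - 24) - 16269) = -39507/(-68*(2*3*12 - 24) - 16269) = -39507/(-68*(72 - 24) - 16269) = -39507/(-68*48 - 16269) = -39507/(-3264 - 16269) = -39507/(-19533) = -39507*(-1/19533) = 13169/6511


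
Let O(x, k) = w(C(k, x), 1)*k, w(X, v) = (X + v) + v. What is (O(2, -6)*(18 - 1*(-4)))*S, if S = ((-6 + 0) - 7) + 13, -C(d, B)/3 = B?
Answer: 0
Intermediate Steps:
C(d, B) = -3*B
w(X, v) = X + 2*v
S = 0 (S = (-6 - 7) + 13 = -13 + 13 = 0)
O(x, k) = k*(2 - 3*x) (O(x, k) = (-3*x + 2*1)*k = (-3*x + 2)*k = (2 - 3*x)*k = k*(2 - 3*x))
(O(2, -6)*(18 - 1*(-4)))*S = ((-6*(2 - 3*2))*(18 - 1*(-4)))*0 = ((-6*(2 - 6))*(18 + 4))*0 = (-6*(-4)*22)*0 = (24*22)*0 = 528*0 = 0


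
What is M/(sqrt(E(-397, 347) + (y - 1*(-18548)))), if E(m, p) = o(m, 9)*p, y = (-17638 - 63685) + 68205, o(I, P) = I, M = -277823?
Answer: 277823*I*sqrt(132329)/132329 ≈ 763.73*I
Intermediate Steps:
y = -13118 (y = -81323 + 68205 = -13118)
E(m, p) = m*p
M/(sqrt(E(-397, 347) + (y - 1*(-18548)))) = -277823/sqrt(-397*347 + (-13118 - 1*(-18548))) = -277823/sqrt(-137759 + (-13118 + 18548)) = -277823/sqrt(-137759 + 5430) = -277823*(-I*sqrt(132329)/132329) = -(-277823)*I*sqrt(132329)/132329 = 277823*I*sqrt(132329)/132329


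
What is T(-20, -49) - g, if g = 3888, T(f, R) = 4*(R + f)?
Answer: -4164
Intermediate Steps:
T(f, R) = 4*R + 4*f
T(-20, -49) - g = (4*(-49) + 4*(-20)) - 1*3888 = (-196 - 80) - 3888 = -276 - 3888 = -4164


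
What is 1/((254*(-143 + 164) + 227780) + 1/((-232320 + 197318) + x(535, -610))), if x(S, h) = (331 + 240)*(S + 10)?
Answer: 276193/64384455003 ≈ 4.2897e-6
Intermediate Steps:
x(S, h) = 5710 + 571*S (x(S, h) = 571*(10 + S) = 5710 + 571*S)
1/((254*(-143 + 164) + 227780) + 1/((-232320 + 197318) + x(535, -610))) = 1/((254*(-143 + 164) + 227780) + 1/((-232320 + 197318) + (5710 + 571*535))) = 1/((254*21 + 227780) + 1/(-35002 + (5710 + 305485))) = 1/((5334 + 227780) + 1/(-35002 + 311195)) = 1/(233114 + 1/276193) = 1/(64384455003/276193) = 276193/64384455003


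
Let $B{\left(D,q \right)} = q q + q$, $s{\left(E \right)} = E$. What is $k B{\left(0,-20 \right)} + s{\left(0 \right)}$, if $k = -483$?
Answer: $-183540$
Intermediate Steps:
$B{\left(D,q \right)} = q + q^{2}$ ($B{\left(D,q \right)} = q^{2} + q = q + q^{2}$)
$k B{\left(0,-20 \right)} + s{\left(0 \right)} = - 483 \left(- 20 \left(1 - 20\right)\right) + 0 = - 483 \left(\left(-20\right) \left(-19\right)\right) + 0 = \left(-483\right) 380 + 0 = -183540 + 0 = -183540$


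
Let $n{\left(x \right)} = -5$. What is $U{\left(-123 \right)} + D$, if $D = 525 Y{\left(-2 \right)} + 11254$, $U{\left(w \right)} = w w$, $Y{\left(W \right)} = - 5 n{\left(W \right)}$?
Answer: $39508$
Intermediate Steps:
$Y{\left(W \right)} = 25$ ($Y{\left(W \right)} = \left(-5\right) \left(-5\right) = 25$)
$U{\left(w \right)} = w^{2}$
$D = 24379$ ($D = 525 \cdot 25 + 11254 = 13125 + 11254 = 24379$)
$U{\left(-123 \right)} + D = \left(-123\right)^{2} + 24379 = 15129 + 24379 = 39508$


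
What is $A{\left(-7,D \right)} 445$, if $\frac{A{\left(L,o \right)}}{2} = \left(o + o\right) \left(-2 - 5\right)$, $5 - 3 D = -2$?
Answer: $- \frac{87220}{3} \approx -29073.0$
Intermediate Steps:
$D = \frac{7}{3}$ ($D = \frac{5}{3} - - \frac{2}{3} = \frac{5}{3} + \frac{2}{3} = \frac{7}{3} \approx 2.3333$)
$A{\left(L,o \right)} = - 28 o$ ($A{\left(L,o \right)} = 2 \left(o + o\right) \left(-2 - 5\right) = 2 \cdot 2 o \left(-7\right) = 2 \left(- 14 o\right) = - 28 o$)
$A{\left(-7,D \right)} 445 = \left(-28\right) \frac{7}{3} \cdot 445 = \left(- \frac{196}{3}\right) 445 = - \frac{87220}{3}$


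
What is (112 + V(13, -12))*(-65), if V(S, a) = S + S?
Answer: -8970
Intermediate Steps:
V(S, a) = 2*S
(112 + V(13, -12))*(-65) = (112 + 2*13)*(-65) = (112 + 26)*(-65) = 138*(-65) = -8970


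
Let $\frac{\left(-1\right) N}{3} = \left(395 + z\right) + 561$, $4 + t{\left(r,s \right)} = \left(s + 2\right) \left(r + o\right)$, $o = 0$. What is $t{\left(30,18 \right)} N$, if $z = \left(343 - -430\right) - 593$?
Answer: $-2031168$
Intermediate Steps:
$t{\left(r,s \right)} = -4 + r \left(2 + s\right)$ ($t{\left(r,s \right)} = -4 + \left(s + 2\right) \left(r + 0\right) = -4 + \left(2 + s\right) r = -4 + r \left(2 + s\right)$)
$z = 180$ ($z = \left(343 + 430\right) - 593 = 773 - 593 = 180$)
$N = -3408$ ($N = - 3 \left(\left(395 + 180\right) + 561\right) = - 3 \left(575 + 561\right) = \left(-3\right) 1136 = -3408$)
$t{\left(30,18 \right)} N = \left(-4 + 2 \cdot 30 + 30 \cdot 18\right) \left(-3408\right) = \left(-4 + 60 + 540\right) \left(-3408\right) = 596 \left(-3408\right) = -2031168$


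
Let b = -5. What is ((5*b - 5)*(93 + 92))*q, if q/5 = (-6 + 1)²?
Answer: -693750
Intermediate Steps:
q = 125 (q = 5*(-6 + 1)² = 5*(-5)² = 5*25 = 125)
((5*b - 5)*(93 + 92))*q = ((5*(-5) - 5)*(93 + 92))*125 = ((-25 - 5)*185)*125 = -30*185*125 = -5550*125 = -693750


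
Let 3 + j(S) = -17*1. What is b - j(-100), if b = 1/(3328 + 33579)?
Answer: 738141/36907 ≈ 20.000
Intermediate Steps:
b = 1/36907 ≈ 2.7095e-5
j(S) = -20 (j(S) = -3 - 17*1 = -3 - 17 = -20)
b - j(-100) = 1/36907 - 1*(-20) = 1/36907 + 20 = 738141/36907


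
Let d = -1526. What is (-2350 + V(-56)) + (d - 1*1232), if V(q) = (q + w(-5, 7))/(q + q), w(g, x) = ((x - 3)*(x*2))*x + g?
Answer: -572427/112 ≈ -5111.0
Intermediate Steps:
w(g, x) = g + 2*x²*(-3 + x) (w(g, x) = ((-3 + x)*(2*x))*x + g = (2*x*(-3 + x))*x + g = 2*x²*(-3 + x) + g = g + 2*x²*(-3 + x))
V(q) = (387 + q)/(2*q) (V(q) = (q + (-5 - 6*7² + 2*7³))/(q + q) = (q + (-5 - 6*49 + 2*343))/((2*q)) = (q + (-5 - 294 + 686))*(1/(2*q)) = (q + 387)*(1/(2*q)) = (387 + q)*(1/(2*q)) = (387 + q)/(2*q))
(-2350 + V(-56)) + (d - 1*1232) = (-2350 + (½)*(387 - 56)/(-56)) + (-1526 - 1*1232) = (-2350 + (½)*(-1/56)*331) + (-1526 - 1232) = (-2350 - 331/112) - 2758 = -263531/112 - 2758 = -572427/112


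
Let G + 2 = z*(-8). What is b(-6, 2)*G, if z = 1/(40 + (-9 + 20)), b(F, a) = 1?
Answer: -110/51 ≈ -2.1569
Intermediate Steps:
z = 1/51 (z = 1/(40 + 11) = 1/51 ≈ 0.019608)
G = -110/51 (G = -2 + (1/51)*(-8) = -2 - 8/51 = -110/51 ≈ -2.1569)
b(-6, 2)*G = 1*(-110/51) = -110/51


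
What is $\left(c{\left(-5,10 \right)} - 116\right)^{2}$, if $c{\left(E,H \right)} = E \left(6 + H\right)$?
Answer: $38416$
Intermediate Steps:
$\left(c{\left(-5,10 \right)} - 116\right)^{2} = \left(- 5 \left(6 + 10\right) - 116\right)^{2} = \left(\left(-5\right) 16 - 116\right)^{2} = \left(-80 - 116\right)^{2} = \left(-196\right)^{2} = 38416$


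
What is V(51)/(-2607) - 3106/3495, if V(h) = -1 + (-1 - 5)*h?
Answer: -2341459/3037155 ≈ -0.77094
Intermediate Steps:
V(h) = -1 - 6*h
V(51)/(-2607) - 3106/3495 = (-1 - 6*51)/(-2607) - 3106/3495 = (-1 - 306)*(-1/2607) - 3106*1/3495 = -307*(-1/2607) - 3106/3495 = 307/2607 - 3106/3495 = -2341459/3037155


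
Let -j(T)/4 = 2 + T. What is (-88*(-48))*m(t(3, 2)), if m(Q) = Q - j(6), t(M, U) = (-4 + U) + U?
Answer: 135168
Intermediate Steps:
t(M, U) = -4 + 2*U
j(T) = -8 - 4*T (j(T) = -4*(2 + T) = -8 - 4*T)
m(Q) = 32 + Q (m(Q) = Q - (-8 - 4*6) = Q - (-8 - 24) = Q - 1*(-32) = Q + 32 = 32 + Q)
(-88*(-48))*m(t(3, 2)) = (-88*(-48))*(32 + (-4 + 2*2)) = 4224*(32 + (-4 + 4)) = 4224*(32 + 0) = 4224*32 = 135168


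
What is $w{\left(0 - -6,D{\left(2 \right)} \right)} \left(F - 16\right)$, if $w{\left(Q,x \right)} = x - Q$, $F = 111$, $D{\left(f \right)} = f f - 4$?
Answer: $-570$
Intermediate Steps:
$D{\left(f \right)} = -4 + f^{2}$ ($D{\left(f \right)} = f^{2} - 4 = -4 + f^{2}$)
$w{\left(0 - -6,D{\left(2 \right)} \right)} \left(F - 16\right) = \left(\left(-4 + 2^{2}\right) - \left(0 - -6\right)\right) \left(111 - 16\right) = \left(\left(-4 + 4\right) - \left(0 + 6\right)\right) \left(111 - 16\right) = \left(0 - 6\right) \left(111 - 16\right) = \left(0 - 6\right) 95 = \left(-6\right) 95 = -570$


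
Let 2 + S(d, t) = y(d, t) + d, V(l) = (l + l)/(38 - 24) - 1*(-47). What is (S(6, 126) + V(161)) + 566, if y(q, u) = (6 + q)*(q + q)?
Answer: 784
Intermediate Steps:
y(q, u) = 2*q*(6 + q) (y(q, u) = (6 + q)*(2*q) = 2*q*(6 + q))
V(l) = 47 + l/7 (V(l) = (2*l)/14 + 47 = (2*l)*(1/14) + 47 = l/7 + 47 = 47 + l/7)
S(d, t) = -2 + d + 2*d*(6 + d) (S(d, t) = -2 + (2*d*(6 + d) + d) = -2 + (d + 2*d*(6 + d)) = -2 + d + 2*d*(6 + d))
(S(6, 126) + V(161)) + 566 = ((-2 + 6 + 2*6*(6 + 6)) + (47 + (⅐)*161)) + 566 = ((-2 + 6 + 2*6*12) + (47 + 23)) + 566 = ((-2 + 6 + 144) + 70) + 566 = (148 + 70) + 566 = 218 + 566 = 784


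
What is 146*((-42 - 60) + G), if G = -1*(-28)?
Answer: -10804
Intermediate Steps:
G = 28
146*((-42 - 60) + G) = 146*((-42 - 60) + 28) = 146*(-102 + 28) = 146*(-74) = -10804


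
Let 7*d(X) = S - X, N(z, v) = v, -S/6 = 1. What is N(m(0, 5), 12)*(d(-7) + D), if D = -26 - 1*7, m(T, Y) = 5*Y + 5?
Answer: -2760/7 ≈ -394.29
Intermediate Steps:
S = -6 (S = -6*1 = -6)
m(T, Y) = 5 + 5*Y
D = -33 (D = -26 - 7 = -33)
d(X) = -6/7 - X/7 (d(X) = (-6 - X)/7 = -6/7 - X/7)
N(m(0, 5), 12)*(d(-7) + D) = 12*((-6/7 - 1/7*(-7)) - 33) = 12*((-6/7 + 1) - 33) = 12*(1/7 - 33) = 12*(-230/7) = -2760/7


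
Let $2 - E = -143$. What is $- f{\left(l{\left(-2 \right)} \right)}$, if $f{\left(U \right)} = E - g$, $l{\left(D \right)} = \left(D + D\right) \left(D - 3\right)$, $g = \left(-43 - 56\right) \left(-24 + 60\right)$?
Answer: $-3709$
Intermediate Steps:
$E = 145$ ($E = 2 - -143 = 2 + 143 = 145$)
$g = -3564$ ($g = \left(-99\right) 36 = -3564$)
$l{\left(D \right)} = 2 D \left(-3 + D\right)$
$f{\left(U \right)} = 3709$ ($f{\left(U \right)} = 145 - -3564 = 145 + 3564 = 3709$)
$- f{\left(l{\left(-2 \right)} \right)} = \left(-1\right) 3709 = -3709$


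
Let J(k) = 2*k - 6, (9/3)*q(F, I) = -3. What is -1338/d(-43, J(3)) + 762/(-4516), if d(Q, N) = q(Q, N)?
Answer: 3020823/2258 ≈ 1337.8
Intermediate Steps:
q(F, I) = -1 (q(F, I) = (⅓)*(-3) = -1)
J(k) = -6 + 2*k
d(Q, N) = -1
-1338/d(-43, J(3)) + 762/(-4516) = -1338/(-1) + 762/(-4516) = -1338*(-1) + 762*(-1/4516) = 1338 - 381/2258 = 3020823/2258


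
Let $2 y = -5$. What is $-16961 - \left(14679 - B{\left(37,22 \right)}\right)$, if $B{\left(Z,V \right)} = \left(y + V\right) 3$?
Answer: $- \frac{63163}{2} \approx -31582.0$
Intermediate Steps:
$y = - \frac{5}{2}$ ($y = \frac{1}{2} \left(-5\right) = - \frac{5}{2} \approx -2.5$)
$B{\left(Z,V \right)} = - \frac{15}{2} + 3 V$ ($B{\left(Z,V \right)} = \left(- \frac{5}{2} + V\right) 3 = - \frac{15}{2} + 3 V$)
$-16961 - \left(14679 - B{\left(37,22 \right)}\right) = -16961 - \left(14679 - \left(- \frac{15}{2} + 3 \cdot 22\right)\right) = -16961 - \left(14679 - \left(- \frac{15}{2} + 66\right)\right) = -16961 - \left(14679 - \frac{117}{2}\right) = -16961 - \frac{29241}{2} = - \frac{63163}{2}$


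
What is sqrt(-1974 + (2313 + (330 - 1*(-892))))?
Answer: sqrt(1561) ≈ 39.510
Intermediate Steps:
sqrt(-1974 + (2313 + (330 - 1*(-892)))) = sqrt(-1974 + (2313 + (330 + 892))) = sqrt(-1974 + (2313 + 1222)) = sqrt(-1974 + 3535) = sqrt(1561)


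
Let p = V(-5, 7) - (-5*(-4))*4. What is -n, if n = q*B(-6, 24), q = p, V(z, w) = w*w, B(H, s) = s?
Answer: 744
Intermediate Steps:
V(z, w) = w²
p = -31 (p = 7² - (-5*(-4))*4 = 49 - 20*4 = 49 - 1*80 = 49 - 80 = -31)
q = -31
n = -744 (n = -31*24 = -744)
-n = -1*(-744) = 744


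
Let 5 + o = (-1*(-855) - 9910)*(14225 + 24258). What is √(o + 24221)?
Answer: I*√348439349 ≈ 18667.0*I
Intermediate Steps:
o = -348463570 (o = -5 + (-1*(-855) - 9910)*(14225 + 24258) = -5 + (855 - 9910)*38483 = -5 - 9055*38483 = -5 - 348463565 = -348463570)
√(o + 24221) = √(-348463570 + 24221) = √(-348439349) = I*√348439349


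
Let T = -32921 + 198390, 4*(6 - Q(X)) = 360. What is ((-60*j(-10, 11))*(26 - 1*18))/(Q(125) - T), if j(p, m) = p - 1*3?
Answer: -6240/165553 ≈ -0.037692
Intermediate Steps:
j(p, m) = -3 + p (j(p, m) = p - 3 = -3 + p)
Q(X) = -84 (Q(X) = 6 - ¼*360 = 6 - 90 = -84)
T = 165469
((-60*j(-10, 11))*(26 - 1*18))/(Q(125) - T) = ((-60*(-3 - 10))*(26 - 1*18))/(-84 - 1*165469) = ((-60*(-13))*(26 - 18))/(-84 - 165469) = (780*8)/(-165553) = 6240*(-1/165553) = -6240/165553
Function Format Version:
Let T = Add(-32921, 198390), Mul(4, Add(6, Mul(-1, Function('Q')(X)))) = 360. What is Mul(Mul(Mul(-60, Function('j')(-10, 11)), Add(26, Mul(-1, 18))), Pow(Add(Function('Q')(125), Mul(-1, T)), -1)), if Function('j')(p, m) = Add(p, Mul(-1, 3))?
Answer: Rational(-6240, 165553) ≈ -0.037692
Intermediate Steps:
Function('j')(p, m) = Add(-3, p) (Function('j')(p, m) = Add(p, -3) = Add(-3, p))
Function('Q')(X) = -84 (Function('Q')(X) = Add(6, Mul(Rational(-1, 4), 360)) = Add(6, -90) = -84)
T = 165469
Mul(Mul(Mul(-60, Function('j')(-10, 11)), Add(26, Mul(-1, 18))), Pow(Add(Function('Q')(125), Mul(-1, T)), -1)) = Mul(Mul(Mul(-60, Add(-3, -10)), Add(26, Mul(-1, 18))), Pow(Add(-84, Mul(-1, 165469)), -1)) = Mul(Mul(Mul(-60, -13), Add(26, -18)), Pow(Add(-84, -165469), -1)) = Mul(Mul(780, 8), Pow(-165553, -1)) = Mul(6240, Rational(-1, 165553)) = Rational(-6240, 165553)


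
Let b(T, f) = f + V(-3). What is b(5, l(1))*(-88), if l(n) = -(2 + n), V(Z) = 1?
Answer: 176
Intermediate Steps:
l(n) = -2 - n
b(T, f) = 1 + f (b(T, f) = f + 1 = 1 + f)
b(5, l(1))*(-88) = (1 + (-2 - 1*1))*(-88) = (1 + (-2 - 1))*(-88) = (1 - 3)*(-88) = -2*(-88) = 176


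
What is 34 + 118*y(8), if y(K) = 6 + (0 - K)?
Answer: -202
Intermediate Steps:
y(K) = 6 - K
34 + 118*y(8) = 34 + 118*(6 - 1*8) = 34 + 118*(6 - 8) = 34 + 118*(-2) = 34 - 236 = -202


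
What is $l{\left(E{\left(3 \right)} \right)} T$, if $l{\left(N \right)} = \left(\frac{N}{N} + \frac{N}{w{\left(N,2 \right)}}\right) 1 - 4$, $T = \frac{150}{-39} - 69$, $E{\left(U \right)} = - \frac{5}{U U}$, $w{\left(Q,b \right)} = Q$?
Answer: $\frac{1894}{13} \approx 145.69$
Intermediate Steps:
$E{\left(U \right)} = - \frac{5}{U^{2}}$
$T = - \frac{947}{13}$ ($T = 150 \left(- \frac{1}{39}\right) - 69 = - \frac{50}{13} - 69 = - \frac{947}{13} \approx -72.846$)
$l{\left(N \right)} = -2$ ($l{\left(N \right)} = \left(\frac{N}{N} + \frac{N}{N}\right) 1 - 4 = \left(1 + 1\right) 1 - 4 = 2 \cdot 1 - 4 = 2 - 4 = -2$)
$l{\left(E{\left(3 \right)} \right)} T = \left(-2\right) \left(- \frac{947}{13}\right) = \frac{1894}{13}$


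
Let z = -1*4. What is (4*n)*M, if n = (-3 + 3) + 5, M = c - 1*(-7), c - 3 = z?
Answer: 120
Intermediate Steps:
z = -4
c = -1 (c = 3 - 4 = -1)
M = 6 (M = -1 - 1*(-7) = -1 + 7 = 6)
n = 5 (n = 0 + 5 = 5)
(4*n)*M = (4*5)*6 = 20*6 = 120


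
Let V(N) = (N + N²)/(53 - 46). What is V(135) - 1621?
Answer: 7013/7 ≈ 1001.9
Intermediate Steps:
V(N) = N/7 + N²/7 (V(N) = (N + N²)/7 = (N + N²)*(⅐) = N/7 + N²/7)
V(135) - 1621 = (⅐)*135*(1 + 135) - 1621 = (⅐)*135*136 - 1621 = 18360/7 - 1621 = 7013/7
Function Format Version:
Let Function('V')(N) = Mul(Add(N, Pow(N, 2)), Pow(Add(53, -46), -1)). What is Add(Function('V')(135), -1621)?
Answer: Rational(7013, 7) ≈ 1001.9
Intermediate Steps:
Function('V')(N) = Add(Mul(Rational(1, 7), N), Mul(Rational(1, 7), Pow(N, 2))) (Function('V')(N) = Mul(Add(N, Pow(N, 2)), Pow(7, -1)) = Mul(Add(N, Pow(N, 2)), Rational(1, 7)) = Add(Mul(Rational(1, 7), N), Mul(Rational(1, 7), Pow(N, 2))))
Add(Function('V')(135), -1621) = Add(Mul(Rational(1, 7), 135, Add(1, 135)), -1621) = Add(Mul(Rational(1, 7), 135, 136), -1621) = Add(Rational(18360, 7), -1621) = Rational(7013, 7)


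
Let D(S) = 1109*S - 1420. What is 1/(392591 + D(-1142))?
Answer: -1/875307 ≈ -1.1425e-6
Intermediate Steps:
D(S) = -1420 + 1109*S
1/(392591 + D(-1142)) = 1/(392591 + (-1420 + 1109*(-1142))) = 1/(392591 + (-1420 - 1266478)) = 1/(392591 - 1267898) = 1/(-875307) = -1/875307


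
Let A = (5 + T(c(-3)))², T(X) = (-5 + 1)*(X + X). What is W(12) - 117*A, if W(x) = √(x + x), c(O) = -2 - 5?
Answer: -435357 + 2*√6 ≈ -4.3535e+5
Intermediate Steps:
c(O) = -7
T(X) = -8*X
A = 3721 (A = (5 - 8*(-7))² = (5 + 56)² = 61² = 3721)
W(x) = √2*√x (W(x) = √(2*x) = √2*√x)
W(12) - 117*A = √2*√12 - 117*3721 = √2*(2*√3) - 435357 = 2*√6 - 435357 = -435357 + 2*√6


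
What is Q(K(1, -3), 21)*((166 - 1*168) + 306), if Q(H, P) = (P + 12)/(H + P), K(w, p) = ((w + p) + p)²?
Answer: 5016/23 ≈ 218.09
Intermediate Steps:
K(w, p) = (w + 2*p)² (K(w, p) = ((p + w) + p)² = (w + 2*p)²)
Q(H, P) = (12 + P)/(H + P)
Q(K(1, -3), 21)*((166 - 1*168) + 306) = ((12 + 21)/((1 + 2*(-3))² + 21))*((166 - 1*168) + 306) = (33/((1 - 6)² + 21))*((166 - 168) + 306) = (33/((-5)² + 21))*(-2 + 306) = (33/(25 + 21))*304 = (33/46)*304 = 5016/23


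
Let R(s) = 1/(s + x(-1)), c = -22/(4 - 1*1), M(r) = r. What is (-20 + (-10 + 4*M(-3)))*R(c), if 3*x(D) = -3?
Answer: 126/25 ≈ 5.0400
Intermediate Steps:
x(D) = -1 (x(D) = (⅓)*(-3) = -1)
c = -22/3 (c = -22/(4 - 1) = -22/3 ≈ -7.3333)
R(s) = 1/(-1 + s) (R(s) = 1/(s - 1) = 1/(-1 + s))
(-20 + (-10 + 4*M(-3)))*R(c) = (-20 + (-10 + 4*(-3)))/(-1 - 22/3) = (-20 + (-10 - 12))/(-25/3) = (-20 - 22)*(-3/25) = -42*(-3/25) = 126/25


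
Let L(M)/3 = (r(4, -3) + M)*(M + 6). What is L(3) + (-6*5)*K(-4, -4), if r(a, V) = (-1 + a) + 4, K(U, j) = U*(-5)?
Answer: -330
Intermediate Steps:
K(U, j) = -5*U
r(a, V) = 3 + a
L(M) = 3*(6 + M)*(7 + M) (L(M) = 3*(((3 + 4) + M)*(M + 6)) = 3*((7 + M)*(6 + M)) = 3*((6 + M)*(7 + M)) = 3*(6 + M)*(7 + M))
L(3) + (-6*5)*K(-4, -4) = (126 + 3*3² + 39*3) + (-6*5)*(-5*(-4)) = (126 + 3*9 + 117) - 2*15*20 = (126 + 27 + 117) - 30*20 = 270 - 600 = -330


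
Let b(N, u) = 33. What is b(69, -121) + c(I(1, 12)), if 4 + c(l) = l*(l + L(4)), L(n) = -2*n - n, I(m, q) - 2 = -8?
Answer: 137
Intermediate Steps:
I(m, q) = -6 (I(m, q) = 2 - 8 = -6)
L(n) = -3*n
c(l) = -4 + l*(-12 + l) (c(l) = -4 + l*(l - 3*4) = -4 + l*(l - 12) = -4 + l*(-12 + l))
b(69, -121) + c(I(1, 12)) = 33 + (-4 + (-6)**2 - 12*(-6)) = 33 + (-4 + 36 + 72) = 33 + 104 = 137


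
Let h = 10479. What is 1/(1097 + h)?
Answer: 1/11576 ≈ 8.6386e-5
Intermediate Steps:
1/(1097 + h) = 1/(1097 + 10479) = 1/11576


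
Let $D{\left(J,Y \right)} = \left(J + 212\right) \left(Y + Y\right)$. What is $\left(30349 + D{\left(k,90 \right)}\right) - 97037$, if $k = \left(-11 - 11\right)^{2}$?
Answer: $58592$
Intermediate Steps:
$k = 484$ ($k = \left(-22\right)^{2} = 484$)
$D{\left(J,Y \right)} = 2 Y \left(212 + J\right)$ ($D{\left(J,Y \right)} = \left(212 + J\right) 2 Y = 2 Y \left(212 + J\right)$)
$\left(30349 + D{\left(k,90 \right)}\right) - 97037 = \left(30349 + 2 \cdot 90 \left(212 + 484\right)\right) - 97037 = \left(30349 + 2 \cdot 90 \cdot 696\right) - 97037 = \left(30349 + 125280\right) - 97037 = 155629 - 97037 = 58592$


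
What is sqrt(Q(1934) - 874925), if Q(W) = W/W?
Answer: 2*I*sqrt(218731) ≈ 935.37*I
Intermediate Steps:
Q(W) = 1
sqrt(Q(1934) - 874925) = sqrt(1 - 874925) = sqrt(-874924) = 2*I*sqrt(218731)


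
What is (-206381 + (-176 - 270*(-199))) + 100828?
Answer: -51999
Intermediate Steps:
(-206381 + (-176 - 270*(-199))) + 100828 = (-206381 + (-176 + 53730)) + 100828 = (-206381 + 53554) + 100828 = -152827 + 100828 = -51999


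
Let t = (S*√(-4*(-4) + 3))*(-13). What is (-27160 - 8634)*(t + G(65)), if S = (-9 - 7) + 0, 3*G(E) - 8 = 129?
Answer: -4903778/3 - 7445152*√19 ≈ -3.4087e+7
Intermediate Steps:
G(E) = 137/3 (G(E) = 8/3 + (⅓)*129 = 8/3 + 43 = 137/3)
S = -16 (S = -16 + 0 = -16)
t = 208*√19 (t = -16*√(-4*(-4) + 3)*(-13) = -16*√(16 + 3)*(-13) = -16*√19*(-13) = 208*√19 ≈ 906.65)
(-27160 - 8634)*(t + G(65)) = (-27160 - 8634)*(208*√19 + 137/3) = -35794*(137/3 + 208*√19) = -4903778/3 - 7445152*√19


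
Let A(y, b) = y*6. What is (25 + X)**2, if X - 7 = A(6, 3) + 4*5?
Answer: 7744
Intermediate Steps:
A(y, b) = 6*y
X = 63 (X = 7 + (6*6 + 4*5) = 7 + (36 + 20) = 7 + 56 = 63)
(25 + X)**2 = (25 + 63)**2 = 88**2 = 7744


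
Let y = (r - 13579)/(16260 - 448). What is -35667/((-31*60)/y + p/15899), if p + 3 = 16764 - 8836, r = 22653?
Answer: 197907301917/17981644855 ≈ 11.006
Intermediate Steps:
y = 4537/7906 (y = (22653 - 13579)/(16260 - 448) = 9074/15812 = 9074*(1/15812) = 4537/7906 ≈ 0.57387)
p = 7925 (p = -3 + (16764 - 8836) = -3 + 7928 = 7925)
-35667/((-31*60)/y + p/15899) = -35667/((-31*60)/(4537/7906) + 7925/15899) = -35667/(-1860*7906/4537 + 7925*(1/15899)) = -35667/(-14705160/4537 + 7925/15899) = -35667/(-17981644855/5548751) = -35667*(-5548751/17981644855) = 197907301917/17981644855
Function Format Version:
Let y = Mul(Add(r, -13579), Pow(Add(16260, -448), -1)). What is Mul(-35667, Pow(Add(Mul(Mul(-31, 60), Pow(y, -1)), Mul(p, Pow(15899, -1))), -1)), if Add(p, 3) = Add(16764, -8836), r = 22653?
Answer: Rational(197907301917, 17981644855) ≈ 11.006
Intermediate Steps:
y = Rational(4537, 7906) (y = Mul(Add(22653, -13579), Pow(Add(16260, -448), -1)) = Mul(9074, Pow(15812, -1)) = Mul(9074, Rational(1, 15812)) = Rational(4537, 7906) ≈ 0.57387)
p = 7925 (p = Add(-3, Add(16764, -8836)) = Add(-3, 7928) = 7925)
Mul(-35667, Pow(Add(Mul(Mul(-31, 60), Pow(y, -1)), Mul(p, Pow(15899, -1))), -1)) = Mul(-35667, Pow(Add(Mul(Mul(-31, 60), Pow(Rational(4537, 7906), -1)), Mul(7925, Pow(15899, -1))), -1)) = Mul(-35667, Pow(Add(Mul(-1860, Rational(7906, 4537)), Mul(7925, Rational(1, 15899))), -1)) = Mul(-35667, Pow(Add(Rational(-14705160, 4537), Rational(7925, 15899)), -1)) = Mul(-35667, Pow(Rational(-17981644855, 5548751), -1)) = Mul(-35667, Rational(-5548751, 17981644855)) = Rational(197907301917, 17981644855)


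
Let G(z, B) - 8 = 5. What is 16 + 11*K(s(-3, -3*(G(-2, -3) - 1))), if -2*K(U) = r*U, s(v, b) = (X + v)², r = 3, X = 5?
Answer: -50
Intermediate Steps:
G(z, B) = 13 (G(z, B) = 8 + 5 = 13)
s(v, b) = (5 + v)²
K(U) = -3*U/2
16 + 11*K(s(-3, -3*(G(-2, -3) - 1))) = 16 + 11*(-3*(5 - 3)²/2) = 16 + 11*(-3/2*2²) = 16 + 11*(-3/2*4) = 16 + 11*(-6) = 16 - 66 = -50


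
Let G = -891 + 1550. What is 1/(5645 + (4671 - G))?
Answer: 1/9657 ≈ 0.00010355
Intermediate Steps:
G = 659
1/(5645 + (4671 - G)) = 1/(5645 + (4671 - 1*659)) = 1/(5645 + (4671 - 659)) = 1/(5645 + 4012) = 1/9657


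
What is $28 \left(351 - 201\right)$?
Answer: $4200$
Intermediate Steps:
$28 \left(351 - 201\right) = 28 \cdot 150 = 4200$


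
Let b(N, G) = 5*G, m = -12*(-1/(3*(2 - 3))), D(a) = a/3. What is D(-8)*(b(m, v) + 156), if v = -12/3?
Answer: -1088/3 ≈ -362.67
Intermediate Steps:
D(a) = a/3 (D(a) = a*(1/3) = a/3)
m = -4 (m = -12/((-1*(-3))) = -12/3 = -12*1/3 = -4)
v = -4 (v = -12*1/3 = -4)
D(-8)*(b(m, v) + 156) = ((1/3)*(-8))*(5*(-4) + 156) = -8*(-20 + 156)/3 = -8/3*136 = -1088/3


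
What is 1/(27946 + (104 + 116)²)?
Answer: 1/76346 ≈ 1.3098e-5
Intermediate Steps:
1/(27946 + (104 + 116)²) = 1/(27946 + 220²) = 1/(27946 + 48400) = 1/76346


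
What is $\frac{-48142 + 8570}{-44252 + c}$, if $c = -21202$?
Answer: $\frac{19786}{32727} \approx 0.60458$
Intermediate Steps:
$\frac{-48142 + 8570}{-44252 + c} = \frac{-48142 + 8570}{-44252 - 21202} = - \frac{39572}{-65454} = \left(-39572\right) \left(- \frac{1}{65454}\right) = \frac{19786}{32727}$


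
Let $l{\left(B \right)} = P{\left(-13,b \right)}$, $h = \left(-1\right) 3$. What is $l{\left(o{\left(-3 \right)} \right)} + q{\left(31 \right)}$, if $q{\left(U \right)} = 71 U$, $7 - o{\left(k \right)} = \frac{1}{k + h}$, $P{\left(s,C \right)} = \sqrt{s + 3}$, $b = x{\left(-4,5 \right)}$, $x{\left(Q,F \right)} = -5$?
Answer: $2201 + i \sqrt{10} \approx 2201.0 + 3.1623 i$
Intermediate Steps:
$b = -5$
$h = -3$
$P{\left(s,C \right)} = \sqrt{3 + s}$
$o{\left(k \right)} = 7 - \frac{1}{-3 + k}$ ($o{\left(k \right)} = 7 - \frac{1}{k - 3} = 7 - \frac{1}{-3 + k}$)
$l{\left(B \right)} = i \sqrt{10}$ ($l{\left(B \right)} = \sqrt{3 - 13} = \sqrt{-10} = i \sqrt{10}$)
$l{\left(o{\left(-3 \right)} \right)} + q{\left(31 \right)} = i \sqrt{10} + 71 \cdot 31 = i \sqrt{10} + 2201 = 2201 + i \sqrt{10}$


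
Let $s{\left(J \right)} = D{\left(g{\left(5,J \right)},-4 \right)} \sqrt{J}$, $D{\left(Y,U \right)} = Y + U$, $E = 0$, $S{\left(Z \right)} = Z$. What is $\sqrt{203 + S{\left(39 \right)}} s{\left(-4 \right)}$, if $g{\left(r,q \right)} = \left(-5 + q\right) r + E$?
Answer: $- 1078 i \sqrt{2} \approx - 1524.5 i$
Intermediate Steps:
$g{\left(r,q \right)} = r \left(-5 + q\right)$ ($g{\left(r,q \right)} = \left(-5 + q\right) r + 0 = r \left(-5 + q\right) + 0 = r \left(-5 + q\right)$)
$D{\left(Y,U \right)} = U + Y$
$s{\left(J \right)} = \sqrt{J} \left(-29 + 5 J\right)$ ($s{\left(J \right)} = \left(-4 + 5 \left(-5 + J\right)\right) \sqrt{J} = \left(-4 + \left(-25 + 5 J\right)\right) \sqrt{J} = \left(-29 + 5 J\right) \sqrt{J} = \sqrt{J} \left(-29 + 5 J\right)$)
$\sqrt{203 + S{\left(39 \right)}} s{\left(-4 \right)} = \sqrt{203 + 39} \sqrt{-4} \left(-29 + 5 \left(-4\right)\right) = \sqrt{242} \cdot 2 i \left(-29 - 20\right) = 11 \sqrt{2} \cdot 2 i \left(-49\right) = 11 \sqrt{2} \left(- 98 i\right) = - 1078 i \sqrt{2}$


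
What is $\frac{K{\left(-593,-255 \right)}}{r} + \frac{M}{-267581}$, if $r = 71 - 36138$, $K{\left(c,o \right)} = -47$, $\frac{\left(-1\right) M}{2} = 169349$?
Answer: $\frac{12228397073}{9650843927} \approx 1.2671$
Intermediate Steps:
$M = -338698$ ($M = \left(-2\right) 169349 = -338698$)
$r = -36067$ ($r = 71 - 36138 = -36067$)
$\frac{K{\left(-593,-255 \right)}}{r} + \frac{M}{-267581} = - \frac{47}{-36067} - \frac{338698}{-267581} = \left(-47\right) \left(- \frac{1}{36067}\right) - - \frac{338698}{267581} = \frac{47}{36067} + \frac{338698}{267581} = \frac{12228397073}{9650843927}$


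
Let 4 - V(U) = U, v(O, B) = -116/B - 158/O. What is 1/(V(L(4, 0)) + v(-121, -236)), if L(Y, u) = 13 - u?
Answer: -7139/51420 ≈ -0.13884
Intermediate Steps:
v(O, B) = -158/O - 116/B
V(U) = 4 - U
1/(V(L(4, 0)) + v(-121, -236)) = 1/((4 - (13 - 1*0)) + (-158/(-121) - 116/(-236))) = 1/((4 - (13 + 0)) + (-158*(-1/121) - 116*(-1/236))) = 1/((4 - 1*13) + (158/121 + 29/59)) = 1/((4 - 13) + 12831/7139) = 1/(-9 + 12831/7139) = 1/(-51420/7139) = -7139/51420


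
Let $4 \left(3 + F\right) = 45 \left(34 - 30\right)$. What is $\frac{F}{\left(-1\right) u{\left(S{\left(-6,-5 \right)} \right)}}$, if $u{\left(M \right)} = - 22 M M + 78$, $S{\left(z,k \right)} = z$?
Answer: $\frac{1}{17} \approx 0.058824$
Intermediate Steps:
$u{\left(M \right)} = 78 - 22 M^{2}$ ($u{\left(M \right)} = - 22 M^{2} + 78 = 78 - 22 M^{2}$)
$F = 42$ ($F = -3 + \frac{45 \left(34 - 30\right)}{4} = -3 + \frac{45 \cdot 4}{4} = -3 + \frac{1}{4} \cdot 180 = -3 + 45 = 42$)
$\frac{F}{\left(-1\right) u{\left(S{\left(-6,-5 \right)} \right)}} = \frac{42}{\left(-1\right) \left(78 - 22 \left(-6\right)^{2}\right)} = \frac{42}{\left(-1\right) \left(78 - 792\right)} = \frac{42}{\left(-1\right) \left(-714\right)} = \frac{42}{714} = 42 \cdot \frac{1}{714} = \frac{1}{17}$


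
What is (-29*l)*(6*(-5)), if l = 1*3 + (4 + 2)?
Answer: 7830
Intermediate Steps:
l = 9 (l = 3 + 6 = 9)
(-29*l)*(6*(-5)) = (-29*9)*(6*(-5)) = -261*(-30) = 7830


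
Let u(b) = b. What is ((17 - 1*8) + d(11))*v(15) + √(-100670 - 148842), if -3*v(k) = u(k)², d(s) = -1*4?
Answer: -375 + 2*I*√62378 ≈ -375.0 + 499.51*I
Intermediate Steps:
d(s) = -4
v(k) = -k²/3
((17 - 1*8) + d(11))*v(15) + √(-100670 - 148842) = ((17 - 1*8) - 4)*(-⅓*15²) + √(-100670 - 148842) = ((17 - 8) - 4)*(-⅓*225) + √(-249512) = (9 - 4)*(-75) + 2*I*√62378 = 5*(-75) + 2*I*√62378 = -375 + 2*I*√62378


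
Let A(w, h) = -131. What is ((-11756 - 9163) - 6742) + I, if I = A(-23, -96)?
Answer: -27792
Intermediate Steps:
I = -131
((-11756 - 9163) - 6742) + I = ((-11756 - 9163) - 6742) - 131 = (-20919 - 6742) - 131 = -27661 - 131 = -27792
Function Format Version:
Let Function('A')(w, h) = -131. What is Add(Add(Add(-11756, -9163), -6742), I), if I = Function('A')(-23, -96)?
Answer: -27792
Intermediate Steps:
I = -131
Add(Add(Add(-11756, -9163), -6742), I) = Add(Add(Add(-11756, -9163), -6742), -131) = Add(Add(-20919, -6742), -131) = Add(-27661, -131) = -27792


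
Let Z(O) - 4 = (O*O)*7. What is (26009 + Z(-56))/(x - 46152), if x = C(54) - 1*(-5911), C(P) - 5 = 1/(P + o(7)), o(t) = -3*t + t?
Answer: -1918600/1609439 ≈ -1.1921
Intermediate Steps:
o(t) = -2*t
Z(O) = 4 + 7*O**2 (Z(O) = 4 + (O*O)*7 = 4 + O**2*7 = 4 + 7*O**2)
C(P) = 5 + 1/(-14 + P) (C(P) = 5 + 1/(P - 2*7) = 5 + 1/(P - 14) = 5 + 1/(-14 + P))
x = 236641/40 (x = (-69 + 5*54)/(-14 + 54) - 1*(-5911) = (-69 + 270)/40 + 5911 = (1/40)*201 + 5911 = 201/40 + 5911 = 236641/40 ≈ 5916.0)
(26009 + Z(-56))/(x - 46152) = (26009 + (4 + 7*(-56)**2))/(236641/40 - 46152) = (26009 + (4 + 7*3136))/(-1609439/40) = (26009 + (4 + 21952))*(-40/1609439) = (26009 + 21956)*(-40/1609439) = 47965*(-40/1609439) = -1918600/1609439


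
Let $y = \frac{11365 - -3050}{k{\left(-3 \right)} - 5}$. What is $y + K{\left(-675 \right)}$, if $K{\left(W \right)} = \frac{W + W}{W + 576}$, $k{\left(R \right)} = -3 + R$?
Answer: $- \frac{14265}{11} \approx -1296.8$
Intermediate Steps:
$K{\left(W \right)} = \frac{2 W}{576 + W}$
$y = - \frac{14415}{11}$ ($y = \frac{11365 - -3050}{\left(-3 - 3\right) - 5} = \frac{11365 + 3050}{-6 - 5} = \frac{14415}{-11} = 14415 \left(- \frac{1}{11}\right) = - \frac{14415}{11} \approx -1310.5$)
$y + K{\left(-675 \right)} = - \frac{14415}{11} + 2 \left(-675\right) \frac{1}{576 - 675} = - \frac{14415}{11} + 2 \left(-675\right) \frac{1}{-99} = - \frac{14415}{11} + 2 \left(-675\right) \left(- \frac{1}{99}\right) = - \frac{14415}{11} + \frac{150}{11} = - \frac{14265}{11}$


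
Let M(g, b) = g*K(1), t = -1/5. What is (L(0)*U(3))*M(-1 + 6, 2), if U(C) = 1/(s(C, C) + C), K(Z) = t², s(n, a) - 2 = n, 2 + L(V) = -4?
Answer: -3/20 ≈ -0.15000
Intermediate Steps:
L(V) = -6 (L(V) = -2 - 4 = -6)
s(n, a) = 2 + n
t = -⅕ (t = -1*⅕ = -⅕ ≈ -0.20000)
K(Z) = 1/25 (K(Z) = (-⅕)² = 1/25)
U(C) = 1/(2 + 2*C) (U(C) = 1/((2 + C) + C) = 1/(2 + 2*C))
M(g, b) = g/25 (M(g, b) = g*(1/25) = g/25)
(L(0)*U(3))*M(-1 + 6, 2) = (-3/(1 + 3))*((-1 + 6)/25) = (-3/4)*((1/25)*5) = -3/4*(⅕) = -6*⅛*(⅕) = -¾*⅕ = -3/20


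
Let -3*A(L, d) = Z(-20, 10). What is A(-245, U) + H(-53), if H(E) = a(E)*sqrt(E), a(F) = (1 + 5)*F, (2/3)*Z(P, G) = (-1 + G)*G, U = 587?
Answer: -45 - 318*I*sqrt(53) ≈ -45.0 - 2315.1*I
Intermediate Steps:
Z(P, G) = 3*G*(-1 + G)/2 (Z(P, G) = 3*((-1 + G)*G)/2 = 3*(G*(-1 + G))/2 = 3*G*(-1 + G)/2)
a(F) = 6*F
A(L, d) = -45 (A(L, d) = -10*(-1 + 10)/2 = -10*9/2 = -1/3*135 = -45)
H(E) = 6*E**(3/2) (H(E) = (6*E)*sqrt(E) = 6*E**(3/2))
A(-245, U) + H(-53) = -45 + 6*(-53)**(3/2) = -45 + 6*(-53*I*sqrt(53)) = -45 - 318*I*sqrt(53)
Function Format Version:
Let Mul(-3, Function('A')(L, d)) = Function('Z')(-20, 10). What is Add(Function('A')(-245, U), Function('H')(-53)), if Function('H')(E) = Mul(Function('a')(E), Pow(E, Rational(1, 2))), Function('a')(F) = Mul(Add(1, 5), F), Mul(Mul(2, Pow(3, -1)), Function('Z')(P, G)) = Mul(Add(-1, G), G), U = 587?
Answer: Add(-45, Mul(-318, I, Pow(53, Rational(1, 2)))) ≈ Add(-45.000, Mul(-2315.1, I))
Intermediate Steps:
Function('Z')(P, G) = Mul(Rational(3, 2), G, Add(-1, G)) (Function('Z')(P, G) = Mul(Rational(3, 2), Mul(Add(-1, G), G)) = Mul(Rational(3, 2), Mul(G, Add(-1, G))) = Mul(Rational(3, 2), G, Add(-1, G)))
Function('a')(F) = Mul(6, F)
Function('A')(L, d) = -45 (Function('A')(L, d) = Mul(Rational(-1, 3), Mul(Rational(3, 2), 10, Add(-1, 10))) = Mul(Rational(-1, 3), Mul(Rational(3, 2), 10, 9)) = Mul(Rational(-1, 3), 135) = -45)
Function('H')(E) = Mul(6, Pow(E, Rational(3, 2))) (Function('H')(E) = Mul(Mul(6, E), Pow(E, Rational(1, 2))) = Mul(6, Pow(E, Rational(3, 2))))
Add(Function('A')(-245, U), Function('H')(-53)) = Add(-45, Mul(6, Pow(-53, Rational(3, 2)))) = Add(-45, Mul(6, Mul(-53, I, Pow(53, Rational(1, 2))))) = Add(-45, Mul(-318, I, Pow(53, Rational(1, 2))))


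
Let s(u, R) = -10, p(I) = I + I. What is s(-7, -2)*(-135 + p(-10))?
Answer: 1550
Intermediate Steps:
p(I) = 2*I
s(-7, -2)*(-135 + p(-10)) = -10*(-135 + 2*(-10)) = -10*(-135 - 20) = -10*(-155) = 1550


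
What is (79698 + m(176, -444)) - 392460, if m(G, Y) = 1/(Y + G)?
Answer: -83820217/268 ≈ -3.1276e+5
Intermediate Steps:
m(G, Y) = 1/(G + Y)
(79698 + m(176, -444)) - 392460 = (79698 + 1/(176 - 444)) - 392460 = (79698 + 1/(-268)) - 392460 = (79698 - 1/268) - 392460 = 21359063/268 - 392460 = -83820217/268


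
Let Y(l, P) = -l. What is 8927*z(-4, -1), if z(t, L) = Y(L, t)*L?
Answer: -8927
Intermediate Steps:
z(t, L) = -L**2 (z(t, L) = (-L)*L = -L**2)
8927*z(-4, -1) = 8927*(-1*(-1)**2) = 8927*(-1*1) = 8927*(-1) = -8927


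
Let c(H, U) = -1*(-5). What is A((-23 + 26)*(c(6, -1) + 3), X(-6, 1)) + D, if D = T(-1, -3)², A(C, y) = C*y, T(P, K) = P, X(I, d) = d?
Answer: 25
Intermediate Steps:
c(H, U) = 5
D = 1 (D = (-1)² = 1)
A((-23 + 26)*(c(6, -1) + 3), X(-6, 1)) + D = ((-23 + 26)*(5 + 3))*1 + 1 = (3*8)*1 + 1 = 24*1 + 1 = 24 + 1 = 25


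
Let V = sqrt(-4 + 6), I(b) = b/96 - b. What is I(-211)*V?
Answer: 20045*sqrt(2)/96 ≈ 295.29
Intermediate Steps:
I(b) = -95*b/96 (I(b) = b*(1/96) - b = b/96 - b = -95*b/96)
V = sqrt(2) ≈ 1.4142
I(-211)*V = (-95/96*(-211))*sqrt(2) = 20045*sqrt(2)/96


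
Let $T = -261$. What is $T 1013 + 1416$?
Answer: $-262977$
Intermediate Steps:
$T 1013 + 1416 = \left(-261\right) 1013 + 1416 = -264393 + 1416 = -262977$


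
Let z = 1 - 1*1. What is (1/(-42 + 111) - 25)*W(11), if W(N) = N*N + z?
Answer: -208604/69 ≈ -3023.2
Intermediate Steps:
z = 0 (z = 1 - 1 = 0)
W(N) = N² (W(N) = N*N + 0 = N² + 0 = N²)
(1/(-42 + 111) - 25)*W(11) = (1/(-42 + 111) - 25)*11² = (1/69 - 25)*121 = -1724/69*121 = -208604/69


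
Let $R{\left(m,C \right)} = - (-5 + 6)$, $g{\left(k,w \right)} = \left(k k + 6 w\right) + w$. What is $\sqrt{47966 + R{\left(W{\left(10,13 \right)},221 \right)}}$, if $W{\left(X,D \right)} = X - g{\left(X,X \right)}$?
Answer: $\sqrt{47965} \approx 219.01$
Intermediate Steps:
$g{\left(k,w \right)} = k^{2} + 7 w$ ($g{\left(k,w \right)} = \left(k^{2} + 6 w\right) + w = k^{2} + 7 w$)
$W{\left(X,D \right)} = - X^{2} - 6 X$ ($W{\left(X,D \right)} = X - \left(X^{2} + 7 X\right) = - X^{2} - 6 X$)
$R{\left(m,C \right)} = -1$ ($R{\left(m,C \right)} = \left(-1\right) 1 = -1$)
$\sqrt{47966 + R{\left(W{\left(10,13 \right)},221 \right)}} = \sqrt{47966 - 1} = \sqrt{47965}$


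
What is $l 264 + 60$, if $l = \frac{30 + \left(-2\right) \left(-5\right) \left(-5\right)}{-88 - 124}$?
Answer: $\frac{4500}{53} \approx 84.906$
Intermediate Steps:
$l = \frac{5}{53}$ ($l = \frac{30 + 10 \left(-5\right)}{-212} = \left(30 - 50\right) \left(- \frac{1}{212}\right) = \left(-20\right) \left(- \frac{1}{212}\right) = \frac{5}{53} \approx 0.09434$)
$l 264 + 60 = \frac{5}{53} \cdot 264 + 60 = \frac{1320}{53} + 60 = \frac{4500}{53}$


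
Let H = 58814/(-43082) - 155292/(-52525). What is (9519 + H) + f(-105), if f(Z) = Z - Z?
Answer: 10771987659272/1131441025 ≈ 9520.6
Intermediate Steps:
f(Z) = 0
H = 1800542297/1131441025 (H = 58814*(-1/43082) - 155292*(-1/52525) = -29407/21541 + 155292/52525 = 1800542297/1131441025 ≈ 1.5914)
(9519 + H) + f(-105) = (9519 + 1800542297/1131441025) + 0 = 10771987659272/1131441025 + 0 = 10771987659272/1131441025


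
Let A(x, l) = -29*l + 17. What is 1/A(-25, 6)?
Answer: -1/157 ≈ -0.0063694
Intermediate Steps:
A(x, l) = 17 - 29*l
1/A(-25, 6) = 1/(17 - 29*6) = 1/(17 - 174) = 1/(-157) = -1/157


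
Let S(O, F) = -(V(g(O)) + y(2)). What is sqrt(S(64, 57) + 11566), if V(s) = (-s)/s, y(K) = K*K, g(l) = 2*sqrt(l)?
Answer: sqrt(11563) ≈ 107.53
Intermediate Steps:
y(K) = K**2
V(s) = -1
S(O, F) = -3 (S(O, F) = -(-1 + 2**2) = -(-1 + 4) = -1*3 = -3)
sqrt(S(64, 57) + 11566) = sqrt(-3 + 11566) = sqrt(11563)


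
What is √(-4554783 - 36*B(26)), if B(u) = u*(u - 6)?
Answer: 9*I*√56463 ≈ 2138.6*I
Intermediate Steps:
B(u) = u*(-6 + u)
√(-4554783 - 36*B(26)) = √(-4554783 - 936*(-6 + 26)) = √(-4554783 - 936*20) = √(-4554783 - 36*520) = √(-4554783 - 18720) = √(-4573503) = 9*I*√56463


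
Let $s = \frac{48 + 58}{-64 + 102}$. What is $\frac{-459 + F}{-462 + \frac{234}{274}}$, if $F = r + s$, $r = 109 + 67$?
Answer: $\frac{729388}{1200363} \approx 0.60764$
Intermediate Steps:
$s = \frac{53}{19}$ ($s = \frac{106}{38} = 106 \cdot \frac{1}{38} = \frac{53}{19} \approx 2.7895$)
$r = 176$
$F = \frac{3397}{19}$ ($F = 176 + \frac{53}{19} = \frac{3397}{19} \approx 178.79$)
$\frac{-459 + F}{-462 + \frac{234}{274}} = \frac{-459 + \frac{3397}{19}}{-462 + \frac{234}{274}} = - \frac{5324}{19 \left(-462 + 234 \cdot \frac{1}{274}\right)} = - \frac{5324}{19 \left(-462 + \frac{117}{137}\right)} = - \frac{5324}{19 \left(- \frac{63177}{137}\right)} = \left(- \frac{5324}{19}\right) \left(- \frac{137}{63177}\right) = \frac{729388}{1200363}$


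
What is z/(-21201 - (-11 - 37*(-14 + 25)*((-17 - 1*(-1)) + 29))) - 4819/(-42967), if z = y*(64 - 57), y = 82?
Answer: 51954223/683132333 ≈ 0.076053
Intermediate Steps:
z = 574 (z = 82*(64 - 57) = 82*7 = 574)
z/(-21201 - (-11 - 37*(-14 + 25)*((-17 - 1*(-1)) + 29))) - 4819/(-42967) = 574/(-21201 - (-11 - 37*(-14 + 25)*((-17 - 1*(-1)) + 29))) - 4819/(-42967) = 574/(-21201 - (-11 - 407*((-17 + 1) + 29))) - 4819*(-1/42967) = 574/(-21201 - (-11 - 407*(-16 + 29))) + 4819/42967 = 574/(-21201 - (-11 - 407*13)) + 4819/42967 = 574/(-21201 - (-11 - 37*143)) + 4819/42967 = 574/(-21201 - (-11 - 5291)) + 4819/42967 = 574/(-21201 - 1*(-5302)) + 4819/42967 = 574/(-21201 + 5302) + 4819/42967 = 574/(-15899) + 4819/42967 = 574*(-1/15899) + 4819/42967 = -574/15899 + 4819/42967 = 51954223/683132333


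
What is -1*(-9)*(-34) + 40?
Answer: -266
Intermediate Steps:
-1*(-9)*(-34) + 40 = 9*(-34) + 40 = -306 + 40 = -266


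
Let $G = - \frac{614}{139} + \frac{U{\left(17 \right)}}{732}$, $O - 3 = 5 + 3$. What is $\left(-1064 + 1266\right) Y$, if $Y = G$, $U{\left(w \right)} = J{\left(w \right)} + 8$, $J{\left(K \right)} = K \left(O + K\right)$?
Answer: $- \frac{19299686}{25437} \approx -758.72$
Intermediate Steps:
$O = 11$ ($O = 3 + \left(5 + 3\right) = 3 + 8 = 11$)
$J{\left(K \right)} = K \left(11 + K\right)$
$U{\left(w \right)} = 8 + w \left(11 + w\right)$ ($U{\left(w \right)} = w \left(11 + w\right) + 8 = 8 + w \left(11 + w\right)$)
$G = - \frac{95543}{25437}$ ($G = - \frac{614}{139} + \frac{8 + 17 \left(11 + 17\right)}{732} = \left(-614\right) \frac{1}{139} + \left(8 + 17 \cdot 28\right) \frac{1}{732} = - \frac{614}{139} + \left(8 + 476\right) \frac{1}{732} = - \frac{614}{139} + 484 \cdot \frac{1}{732} = - \frac{614}{139} + \frac{121}{183} = - \frac{95543}{25437} \approx -3.7561$)
$Y = - \frac{95543}{25437} \approx -3.7561$
$\left(-1064 + 1266\right) Y = \left(-1064 + 1266\right) \left(- \frac{95543}{25437}\right) = 202 \left(- \frac{95543}{25437}\right) = - \frac{19299686}{25437}$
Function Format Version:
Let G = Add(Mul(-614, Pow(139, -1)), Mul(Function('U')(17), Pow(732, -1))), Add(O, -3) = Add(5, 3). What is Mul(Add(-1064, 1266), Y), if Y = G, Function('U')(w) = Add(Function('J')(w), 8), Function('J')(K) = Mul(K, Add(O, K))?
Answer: Rational(-19299686, 25437) ≈ -758.72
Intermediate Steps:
O = 11 (O = Add(3, Add(5, 3)) = Add(3, 8) = 11)
Function('J')(K) = Mul(K, Add(11, K))
Function('U')(w) = Add(8, Mul(w, Add(11, w))) (Function('U')(w) = Add(Mul(w, Add(11, w)), 8) = Add(8, Mul(w, Add(11, w))))
G = Rational(-95543, 25437) (G = Add(Mul(-614, Pow(139, -1)), Mul(Add(8, Mul(17, Add(11, 17))), Pow(732, -1))) = Add(Mul(-614, Rational(1, 139)), Mul(Add(8, Mul(17, 28)), Rational(1, 732))) = Add(Rational(-614, 139), Mul(Add(8, 476), Rational(1, 732))) = Add(Rational(-614, 139), Mul(484, Rational(1, 732))) = Add(Rational(-614, 139), Rational(121, 183)) = Rational(-95543, 25437) ≈ -3.7561)
Y = Rational(-95543, 25437) ≈ -3.7561
Mul(Add(-1064, 1266), Y) = Mul(Add(-1064, 1266), Rational(-95543, 25437)) = Mul(202, Rational(-95543, 25437)) = Rational(-19299686, 25437)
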